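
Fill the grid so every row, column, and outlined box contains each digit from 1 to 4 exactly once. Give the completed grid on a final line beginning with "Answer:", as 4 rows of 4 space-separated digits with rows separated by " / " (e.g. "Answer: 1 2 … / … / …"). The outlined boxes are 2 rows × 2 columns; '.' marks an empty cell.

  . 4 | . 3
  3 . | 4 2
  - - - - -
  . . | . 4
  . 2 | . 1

Step 1. [r3c2∈{1,3}] 3 has one home in col 2: r3c2 ⇒ r3c2=3.
Step 2. [r3c1∈{1}] r3c1 has the single candidate 1 ⇒ r3c1=1.
Step 3. [r1c3∈{1}] nothing but 1 survives at r1c3. So r1c3=1.
Step 4. [r4c3∈{3}] nothing but 3 survives at r4c3, so r4c3=3.
Step 5. [r2c2∈{1}] nothing but 1 survives at r2c2. So r2c2=1.
Step 6. [r4c1∈{4}] r4c1 has the single candidate 4. So r4c1=4.
Step 7. [r3c3∈{2}] r3c3's peers cover all but 2, so r3c3=2.
Step 8. [r1c1∈{2}] nothing but 2 survives at r1c1. So r1c1=2.

Answer: 2 4 1 3 / 3 1 4 2 / 1 3 2 4 / 4 2 3 1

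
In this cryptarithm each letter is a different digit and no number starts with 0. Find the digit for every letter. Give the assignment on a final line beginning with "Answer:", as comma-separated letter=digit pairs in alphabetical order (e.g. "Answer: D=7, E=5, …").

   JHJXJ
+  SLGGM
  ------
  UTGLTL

Step 1. [U] the sum has 6 digits but both addends have 5; that extra leading digit U is the final carry, namely 1 ⇒ U=1.
Step 2. [col 1: J + M ≡ L (mod 10)] several values work for J in column 1 (J + M ≡ L (mod 10), carry-in 0); try J=6, so J=6.
Step 3. [col 1: J + M ≡ L (mod 10)] no forcing yet in column 1 (carry-in 0); L=5 is free and consistent — try it, so L=5.
Step 4. [col 1: J + M ≡ L (mod 10)] from column 1 (J=6, L=5, carry-in 0, digits 1,5,6 already taken and all letters distinct): M must equal 9, so M=9.
Step 5. [col 2: X + G ≡ T (mod 10)] X=4 is one option consistent with column 2 (X + G ≡ T (mod 10), carry-in 1) — take it, so X=4.
Step 6. [col 2: X + G ≡ T (mod 10)] several values work for T in column 2 (X + G ≡ T (mod 10), carry-in 1); try T=3. So T=3.
Step 7. [col 2: X + G ≡ T (mod 10)] from column 2 (X=4, T=3, carry-in 1, digits 1,3,4,5,6,9 already taken and all letters distinct): G must equal 8. So G=8.
Step 8. [col 4: H + L ≡ G (mod 10)] from column 4 (L=5, G=8, carry-in 1, digits 1,3,4,5,6,8,9 already taken and all letters distinct): H must equal 2 ⇒ H=2.
Step 9. [col 5: J + S ≡ T (mod 10)] from column 5 (J=6, T=3, carry-in 0, digits 1,2,3,4,5,6,8,9 already taken and all letters distinct): S must equal 7 ⇒ S=7.

Answer: G=8, H=2, J=6, L=5, M=9, S=7, T=3, U=1, X=4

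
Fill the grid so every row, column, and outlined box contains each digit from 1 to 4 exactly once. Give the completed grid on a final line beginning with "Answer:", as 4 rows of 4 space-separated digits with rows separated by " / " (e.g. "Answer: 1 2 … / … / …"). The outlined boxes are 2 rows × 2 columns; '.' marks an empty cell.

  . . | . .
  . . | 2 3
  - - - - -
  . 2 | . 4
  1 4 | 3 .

Step 1. [r1c4∈{1}] r1c4 is down to just 1 ⇒ r1c4=1.
Step 2. [r1c1∈{2,3,4}] row 1 places 2 nowhere but r1c1. So r1c1=2.
Step 3. [r2c1∈{4}] only 4 remains possible at r2c1 ⇒ r2c1=4.
Step 4. [r3c3∈{1}] r3c3 has the single candidate 1. So r3c3=1.
Step 5. [r1c3∈{4}] only 4 remains possible at r1c3 ⇒ r1c3=4.
Step 6. [r2c2∈{1}] nothing but 1 survives at r2c2 ⇒ r2c2=1.
Step 7. [r1c2∈{3}] nothing but 3 survives at r1c2, so r1c2=3.
Step 8. [r3c1∈{3}] nothing but 3 survives at r3c1, so r3c1=3.
Step 9. [r4c4∈{2}] r4c4 is down to just 2. So r4c4=2.

Answer: 2 3 4 1 / 4 1 2 3 / 3 2 1 4 / 1 4 3 2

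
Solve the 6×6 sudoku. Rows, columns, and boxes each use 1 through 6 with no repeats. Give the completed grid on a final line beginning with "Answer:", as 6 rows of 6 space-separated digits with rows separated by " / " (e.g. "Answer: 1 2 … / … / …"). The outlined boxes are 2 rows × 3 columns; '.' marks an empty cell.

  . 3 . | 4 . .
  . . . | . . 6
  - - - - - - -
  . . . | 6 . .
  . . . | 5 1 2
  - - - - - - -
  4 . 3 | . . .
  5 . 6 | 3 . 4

Step 1. [r6c5∈{2}] only 2 remains possible at r6c5. So r6c5=2.
Step 2. [r4c3∈{4}] nothing but 4 survives at r4c3. So r4c3=4.
Step 3. [r1c5∈{5}] nothing but 5 survives at r1c5 ⇒ r1c5=5.
Step 4. [r1c6∈{1}] r1c6's peers cover all but 1. So r1c6=1.
Step 5. [r1c3∈{2}] r1c3's peers cover all but 2, so r1c3=2.
Step 6. [r2c1∈{1}] r2c1's peers cover all but 1, so r2c1=1.
Step 7. [r6c2∈{1}] r6c2 has the single candidate 1, so r6c2=1.
Step 8. [r2c3∈{5}] nothing but 5 survives at r2c3. So r2c3=5.
Step 9. [r3c1∈{2,3}] col 1 places 2 nowhere but r3c1 ⇒ r3c1=2.
Step 10. [r3c5∈{3,4}] across row 3, 4 lands solely at r3c5 ⇒ r3c5=4.
Step 11. [r4c2∈{6}] nothing but 6 survives at r4c2. So r4c2=6.
Step 12. [r3c6∈{3}] nothing but 3 survives at r3c6, so r3c6=3.
Step 13. [r2c5∈{3}] nothing but 3 survives at r2c5. So r2c5=3.
Step 14. [r5c5∈{6}] r5c5 is down to just 6, so r5c5=6.
Step 15. [r5c6∈{5}] r5c6's peers cover all but 5, so r5c6=5.
Step 16. [r5c2∈{2}] r5c2's peers cover all but 2, so r5c2=2.
Step 17. [r2c4∈{2}] r2c4's peers cover all but 2 ⇒ r2c4=2.
Step 18. [r3c3∈{1}] r3c3's peers cover all but 1, so r3c3=1.
Step 19. [r4c1∈{3}] r4c1 is down to just 3, so r4c1=3.
Step 20. [r2c2∈{4}] r2c2 has the single candidate 4. So r2c2=4.
Step 21. [r5c4∈{1}] r5c4 is down to just 1, so r5c4=1.
Step 22. [r3c2∈{5}] r3c2 has the single candidate 5 ⇒ r3c2=5.
Step 23. [r1c1∈{6}] only 6 remains possible at r1c1. So r1c1=6.

Answer: 6 3 2 4 5 1 / 1 4 5 2 3 6 / 2 5 1 6 4 3 / 3 6 4 5 1 2 / 4 2 3 1 6 5 / 5 1 6 3 2 4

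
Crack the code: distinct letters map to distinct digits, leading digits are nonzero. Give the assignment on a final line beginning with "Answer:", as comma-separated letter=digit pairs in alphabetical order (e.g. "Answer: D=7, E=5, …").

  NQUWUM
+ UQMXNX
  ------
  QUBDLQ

Step 1. [col 1: M + X ≡ Q (mod 10)] no forcing yet in column 1 (carry-in 0); M=4 is free and consistent — try it, so M=4.
Step 2. [col 1: M + X ≡ Q (mod 10)] several values work for X in column 1 (M + X ≡ Q (mod 10), carry-in 0); try X=3, so X=3.
Step 3. [col 1: M + X ≡ Q (mod 10)] in column 1 we have M+X≡Q with carry-in 0; given M=4, X=3 and digits 3,4 already taken and all letters distinct, that pins Q to 7. So Q=7.
Step 4. [col 2: U + N ≡ L (mod 10)] column 2 (U + N ≡ L (mod 10), carry-in 0) doesn't pin L yet; pick L=6 and continue. So L=6.
Step 5. [col 2: U + N ≡ L (mod 10)] column 2 (U + N ≡ L (mod 10), carry-in 0) doesn't pin U yet; pick U=5 and continue ⇒ U=5.
Step 6. [col 2: U + N ≡ L (mod 10)] in column 2 we have U+N≡L with carry-in 0; given U=5, L=6 and digits 3,4,5,6,7 already taken and all letters distinct, that pins N to 1 ⇒ N=1.
Step 7. [col 3: W + X ≡ D (mod 10)] in column 3 we have W+X≡D with carry-in 0; given X=3 and digits 1,3,4,5,6,7 already taken and all letters distinct, that pins W to 9, so W=9.
Step 8. [col 3: W + X ≡ D (mod 10)] column 3: given W=9, X=3, carry-in 0, and digits 1,3,4,5,6,7,9 already taken and all letters distinct, W+X≡D (mod 10) forces D=2, so D=2.
Step 9. [col 4: U + M ≡ B (mod 10)] column 4 reads U+M+carry(1)=B with U=5, M=4; with digits 1,2,3,4,5,6,7,9 already taken and all letters distinct, the only value for B is 0. So B=0.

Answer: B=0, D=2, L=6, M=4, N=1, Q=7, U=5, W=9, X=3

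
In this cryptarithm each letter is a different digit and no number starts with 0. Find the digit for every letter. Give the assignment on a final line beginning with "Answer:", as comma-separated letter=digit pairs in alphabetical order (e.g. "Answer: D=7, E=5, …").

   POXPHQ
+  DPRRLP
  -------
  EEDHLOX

Step 1. [col 1: Q + P ≡ X (mod 10)] several values work for P in column 1 (Q + P ≡ X (mod 10), carry-in 0); try P=3. So P=3.
Step 2. [col 1: Q + P ≡ X (mod 10)] no forcing yet in column 1 (carry-in 0); X=7 is free and consistent — try it. So X=7.
Step 3. [E] adding two 6-digit numbers gives at most 6+1 digits, and here it does — E is that final carry and must be 1, so E=1.
Step 4. [col 1: Q + P ≡ X (mod 10)] from column 1 (P=3, X=7, carry-in 0, digits 1,3,7 already taken and all letters distinct): Q must equal 4. So Q=4.
Step 5. [col 2: H + L ≡ O (mod 10)] several values work for H in column 2 (H + L ≡ O (mod 10), carry-in 0); try H=9, so H=9.
Step 6. [col 2: H + L ≡ O (mod 10)] column 2: given H=9, carry-in 0, and digits 1,3,4,7,9 already taken and all letters distinct, H+L≡O (mod 10) forces O=5. So O=5.
Step 7. [col 2: H + L ≡ O (mod 10)] from column 2 (H=9, O=5, carry-in 0, digits 1,3,4,5,7,9 already taken and all letters distinct): L must equal 6, so L=6.
Step 8. [col 3: P + R ≡ L (mod 10)] from column 3 (P=3, L=6, carry-in 1, digits 1,3,4,5,6,7,9 already taken and all letters distinct): R must equal 2 ⇒ R=2.
Step 9. [col 5: O + P ≡ D (mod 10)] in column 5 we have O+P≡D with carry-in 0; given O=5, P=3 and digits 1,2,3,4,5,6,7,9 already taken and all letters distinct, that pins D to 8. So D=8.

Answer: D=8, E=1, H=9, L=6, O=5, P=3, Q=4, R=2, X=7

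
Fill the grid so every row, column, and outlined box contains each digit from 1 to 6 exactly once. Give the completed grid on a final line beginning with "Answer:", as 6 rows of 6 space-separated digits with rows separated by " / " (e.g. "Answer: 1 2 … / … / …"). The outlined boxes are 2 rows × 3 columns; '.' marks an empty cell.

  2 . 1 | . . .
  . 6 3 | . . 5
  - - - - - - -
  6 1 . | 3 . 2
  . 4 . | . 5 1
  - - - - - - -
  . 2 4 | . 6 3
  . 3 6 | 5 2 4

Step 1. [r5c4∈{1}] nothing but 1 survives at r5c4 ⇒ r5c4=1.
Step 2. [r3c5∈{4}] only 4 remains possible at r3c5. So r3c5=4.
Step 3. [r1c4∈{4,6}] in row 1, 4 fits only at r1c4. So r1c4=4.
Step 4. [r4c1∈{3}] r4c1 has the single candidate 3, so r4c1=3.
Step 5. [r4c3∈{2}] only 2 remains possible at r4c3, so r4c3=2.
Step 6. [r2c4∈{2}] nothing but 2 survives at r2c4. So r2c4=2.
Step 7. [r2c5∈{1}] r2c5 is down to just 1 ⇒ r2c5=1.
Step 8. [r2c1∈{4}] nothing but 4 survives at r2c1. So r2c1=4.
Step 9. [r3c3∈{5}] only 5 remains possible at r3c3. So r3c3=5.
Step 10. [r1c2∈{5}] r1c2's peers cover all but 5. So r1c2=5.
Step 11. [r1c6∈{6}] r1c6 has the single candidate 6. So r1c6=6.
Step 12. [r4c4∈{6}] nothing but 6 survives at r4c4. So r4c4=6.
Step 13. [r5c1∈{5}] only 5 remains possible at r5c1. So r5c1=5.
Step 14. [r1c5∈{3}] r1c5 is down to just 3. So r1c5=3.
Step 15. [r6c1∈{1}] r6c1's peers cover all but 1, so r6c1=1.

Answer: 2 5 1 4 3 6 / 4 6 3 2 1 5 / 6 1 5 3 4 2 / 3 4 2 6 5 1 / 5 2 4 1 6 3 / 1 3 6 5 2 4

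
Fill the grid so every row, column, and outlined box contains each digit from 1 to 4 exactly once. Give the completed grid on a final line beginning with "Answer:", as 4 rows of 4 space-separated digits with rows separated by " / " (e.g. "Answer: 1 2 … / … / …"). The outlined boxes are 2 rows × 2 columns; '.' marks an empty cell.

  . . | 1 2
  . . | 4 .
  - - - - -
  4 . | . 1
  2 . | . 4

Step 1. [r3c2∈{3}] r3c2 is down to just 3, so r3c2=3.
Step 2. [r2c1∈{1,3}] in col 1, 1 fits only at r2c1. So r2c1=1.
Step 3. [r4c2∈{1}] r4c2 is down to just 1. So r4c2=1.
Step 4. [r1c1∈{3}] nothing but 3 survives at r1c1, so r1c1=3.
Step 5. [r4c3∈{3}] r4c3 has the single candidate 3. So r4c3=3.
Step 6. [r2c2∈{2}] r2c2 has the single candidate 2, so r2c2=2.
Step 7. [r1c2∈{4}] only 4 remains possible at r1c2, so r1c2=4.
Step 8. [r2c4∈{3}] only 3 remains possible at r2c4, so r2c4=3.
Step 9. [r3c3∈{2}] nothing but 2 survives at r3c3. So r3c3=2.

Answer: 3 4 1 2 / 1 2 4 3 / 4 3 2 1 / 2 1 3 4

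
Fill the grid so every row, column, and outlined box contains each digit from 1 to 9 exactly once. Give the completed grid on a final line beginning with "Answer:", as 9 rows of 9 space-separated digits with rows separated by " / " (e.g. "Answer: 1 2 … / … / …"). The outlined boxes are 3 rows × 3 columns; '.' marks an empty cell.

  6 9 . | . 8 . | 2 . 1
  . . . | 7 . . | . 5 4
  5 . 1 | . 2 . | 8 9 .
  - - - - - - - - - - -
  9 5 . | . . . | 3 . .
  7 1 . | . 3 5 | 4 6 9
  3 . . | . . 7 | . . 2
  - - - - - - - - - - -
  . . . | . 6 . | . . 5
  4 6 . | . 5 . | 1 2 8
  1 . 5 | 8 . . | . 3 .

Step 1. [r5c3∈{2,8}] in row 5, 8 fits only at r5c3, so r5c3=8.
Step 2. [r4c3∈{2,4,6}] r4c3 is the only open cell in box 4 admitting 2, so r4c3=2.
Step 3. [r2c3∈{3}] r2c3 is down to just 3 ⇒ r2c3=3.
Step 4. [r9c5∈{4,7,9}] across col 5, 7 lands solely at r9c5. So r9c5=7.
Step 5. [r9c6∈{2,4,9}] row 9 places 4 nowhere but r9c6, so r9c6=4.
Step 6. [r7c6∈{1,2,3,9}] in col 6, 2 fits only at r7c6, so r7c6=2.
Step 7. [r8c3∈{7,9}] across row 8, 7 lands solely at r8c3 ⇒ r8c3=7.
Step 8. [r6c2∈{4}] r6c2 is down to just 4, so r6c2=4.
Step 9. [r3c9∈{3,6,7}] across col 9, 3 lands solely at r3c9. So r3c9=3.
Step 10. [r7c4∈{1,3,9}] 1 has one home in row 7: r7c4, so r7c4=1.
Step 11. [r4c6∈{1,6,8}] across col 6, 8 lands solely at r4c6, so r4c6=8.
Step 12. [r2c6∈{1,6,9}] col 6 places 1 nowhere but r2c6, so r2c6=1.
Step 13. [r3c4∈{4,6}] row 3 places 4 nowhere but r3c4 ⇒ r3c4=4.
Step 14. [r7c1∈{8}] r7c1 has the single candidate 8. So r7c1=8.
Step 15. [r7c7∈{7,9}] 7 has one home in col 7: r7c7. So r7c7=7.
Step 16. [r8c6∈{3,9}] col 6 places 9 nowhere but r8c6, so r8c6=9.
Step 17. [r6c4∈{6,9}] col 4 places 9 nowhere but r6c4. So r6c4=9.
Step 18. [r6c5∈{1}] nothing but 1 survives at r6c5, so r6c5=1.
Step 19. [r9c7∈{6,9}] row 9 places 9 nowhere but r9c7, so r9c7=9.
Step 20. [r1c6∈{3}] r1c6 has the single candidate 3, so r1c6=3.
Step 21. [r4c8∈{1,7}] 1 has one home in row 4: r4c8, so r4c8=1.
Step 22. [r2c2∈{2,8}] row 2 places 8 nowhere but r2c2 ⇒ r2c2=8.
Step 23. [r4c5∈{4}] r4c5 is down to just 4. So r4c5=4.
Step 24. [r7c8∈{4}] r7c8 is down to just 4. So r7c8=4.
Step 25. [r9c9∈{6}] r9c9 is down to just 6 ⇒ r9c9=6.
Step 26. [r9c2∈{2}] r9c2 has the single candidate 2 ⇒ r9c2=2.
Step 27. [r7c2∈{3}] only 3 remains possible at r7c2. So r7c2=3.
Step 28. [r4c9∈{7}] r4c9 is down to just 7, so r4c9=7.
Step 29. [r2c7∈{6}] nothing but 6 survives at r2c7 ⇒ r2c7=6.
Step 30. [r1c8∈{7}] r1c8's peers cover all but 7 ⇒ r1c8=7.
Step 31. [r6c8∈{8}] r6c8 is down to just 8, so r6c8=8.
Step 32. [r2c1∈{2}] r2c1 is down to just 2. So r2c1=2.
Step 33. [r6c7∈{5}] nothing but 5 survives at r6c7, so r6c7=5.
Step 34. [r8c4∈{3}] r8c4 has the single candidate 3 ⇒ r8c4=3.
Step 35. [r2c5∈{9}] nothing but 9 survives at r2c5, so r2c5=9.
Step 36. [r6c3∈{6}] r6c3 has the single candidate 6, so r6c3=6.
Step 37. [r3c6∈{6}] only 6 remains possible at r3c6. So r3c6=6.
Step 38. [r1c3∈{4}] r1c3's peers cover all but 4, so r1c3=4.
Step 39. [r4c4∈{6}] only 6 remains possible at r4c4, so r4c4=6.
Step 40. [r5c4∈{2}] r5c4 is down to just 2, so r5c4=2.
Step 41. [r1c4∈{5}] nothing but 5 survives at r1c4. So r1c4=5.
Step 42. [r7c3∈{9}] r7c3's peers cover all but 9 ⇒ r7c3=9.
Step 43. [r3c2∈{7}] r3c2 has the single candidate 7. So r3c2=7.

Answer: 6 9 4 5 8 3 2 7 1 / 2 8 3 7 9 1 6 5 4 / 5 7 1 4 2 6 8 9 3 / 9 5 2 6 4 8 3 1 7 / 7 1 8 2 3 5 4 6 9 / 3 4 6 9 1 7 5 8 2 / 8 3 9 1 6 2 7 4 5 / 4 6 7 3 5 9 1 2 8 / 1 2 5 8 7 4 9 3 6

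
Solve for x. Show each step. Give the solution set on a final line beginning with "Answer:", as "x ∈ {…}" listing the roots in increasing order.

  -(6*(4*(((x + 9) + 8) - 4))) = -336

Step 1. [-(6*(4*(((x + 9) + 8) - 4))) = -336] LHS negated; negate both sides. So neg: 6*(4*(((x + 9) + 8) - 4)) = 336.
Step 2. [6*(4*(((x + 9) + 8) - 4)) = 336] 6·(inner) — divide through by 6, so div: 4*(((x + 9) + 8) - 4) = 56.
Step 3. [4*(((x + 9) + 8) - 4) = 56] divide by the outer 4. So div: ((x + 9) + 8) - 4 = 14.
Step 4. [((x + 9) + 8) - 4 = 14] the outer -4 inverts by adding 4, so sub: (x + 9) + 8 = 18.
Step 5. [(x + 9) + 8 = 18] subtract 8: x sits inside (… + 8). So sub: x + 9 = 10.
Step 6. [x + 9 = 10] the outer +9 inverts by subtracting 9 ⇒ sub: x = 1.

Answer: x ∈ {1}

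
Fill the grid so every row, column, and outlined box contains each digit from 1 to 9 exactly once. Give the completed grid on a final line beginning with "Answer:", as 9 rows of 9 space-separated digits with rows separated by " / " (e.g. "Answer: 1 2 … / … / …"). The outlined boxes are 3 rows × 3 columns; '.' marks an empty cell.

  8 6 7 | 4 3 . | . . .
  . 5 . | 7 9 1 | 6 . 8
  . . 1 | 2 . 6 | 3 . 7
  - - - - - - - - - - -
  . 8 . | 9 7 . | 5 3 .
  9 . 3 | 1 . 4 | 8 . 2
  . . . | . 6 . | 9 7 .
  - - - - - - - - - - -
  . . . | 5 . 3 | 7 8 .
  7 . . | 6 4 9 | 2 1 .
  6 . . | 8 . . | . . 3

Step 1. [r3c1∈{4}] r3c1 has the single candidate 4, so r3c1=4.
Step 2. [r2c3∈{2}] r2c3's peers cover all but 2 ⇒ r2c3=2.
Step 3. [r1c6∈{5}] r1c6 is down to just 5. So r1c6=5.
Step 4. [r9c7∈{4}] r9c7 has the single candidate 4, so r9c7=4.
Step 5. [r3c2∈{9}] r3c2's peers cover all but 9, so r3c2=9.
Step 6. [r4c6∈{2}] only 2 remains possible at r4c6 ⇒ r4c6=2.
Step 7. [r4c1∈{1}] r4c1 is down to just 1 ⇒ r4c1=1.
Step 8. [r7c1∈{2}] nothing but 2 survives at r7c1, so r7c1=2.
Step 9. [r8c9∈{5}] r8c9's peers cover all but 5, so r8c9=5.
Step 10. [r9c8∈{9}] r9c8 has the single candidate 9, so r9c8=9.
Step 11. [r4c3∈{4,6}] across col 3, 6 lands solely at r4c3 ⇒ r4c3=6.
Step 12. [r9c2∈{1}] nothing but 1 survives at r9c2. So r9c2=1.
Step 13. [r7c2∈{4}] only 4 remains possible at r7c2. So r7c2=4.
Step 14. [r6c9∈{1,4}] r6c9 is the only open cell in row 6 admitting 1 ⇒ r6c9=1.
Step 15. [r9c3∈{5}] only 5 remains possible at r9c3, so r9c3=5.
Step 16. [r8c2∈{3}] r8c2 has the single candidate 3, so r8c2=3.
Step 17. [r7c9∈{6}] r7c9 has the single candidate 6 ⇒ r7c9=6.
Step 18. [r6c3∈{4}] r6c3's peers cover all but 4, so r6c3=4.
Step 19. [r5c2∈{7}] only 7 remains possible at r5c2 ⇒ r5c2=7.
Step 20. [r6c6∈{8}] r6c6 has the single candidate 8, so r6c6=8.
Step 21. [r5c8∈{6}] only 6 remains possible at r5c8, so r5c8=6.
Step 22. [r9c5∈{2}] nothing but 2 survives at r9c5 ⇒ r9c5=2.
Step 23. [r1c8∈{2}] only 2 remains possible at r1c8, so r1c8=2.
Step 24. [r6c2∈{2}] r6c2's peers cover all but 2, so r6c2=2.
Step 25. [r8c3∈{8}] r8c3 has the single candidate 8, so r8c3=8.
Step 26. [r4c9∈{4}] r4c9's peers cover all but 4, so r4c9=4.
Step 27. [r2c1∈{3}] nothing but 3 survives at r2c1, so r2c1=3.
Step 28. [r3c8∈{5}] nothing but 5 survives at r3c8. So r3c8=5.
Step 29. [r7c5∈{1}] r7c5 is down to just 1 ⇒ r7c5=1.
Step 30. [r1c9∈{9}] r1c9 has the single candidate 9 ⇒ r1c9=9.
Step 31. [r3c5∈{8}] only 8 remains possible at r3c5, so r3c5=8.
Step 32. [r6c1∈{5}] r6c1's peers cover all but 5 ⇒ r6c1=5.
Step 33. [r1c7∈{1}] r1c7's peers cover all but 1 ⇒ r1c7=1.
Step 34. [r7c3∈{9}] only 9 remains possible at r7c3 ⇒ r7c3=9.
Step 35. [r6c4∈{3}] nothing but 3 survives at r6c4 ⇒ r6c4=3.
Step 36. [r2c8∈{4}] only 4 remains possible at r2c8. So r2c8=4.
Step 37. [r9c6∈{7}] nothing but 7 survives at r9c6 ⇒ r9c6=7.
Step 38. [r5c5∈{5}] nothing but 5 survives at r5c5, so r5c5=5.

Answer: 8 6 7 4 3 5 1 2 9 / 3 5 2 7 9 1 6 4 8 / 4 9 1 2 8 6 3 5 7 / 1 8 6 9 7 2 5 3 4 / 9 7 3 1 5 4 8 6 2 / 5 2 4 3 6 8 9 7 1 / 2 4 9 5 1 3 7 8 6 / 7 3 8 6 4 9 2 1 5 / 6 1 5 8 2 7 4 9 3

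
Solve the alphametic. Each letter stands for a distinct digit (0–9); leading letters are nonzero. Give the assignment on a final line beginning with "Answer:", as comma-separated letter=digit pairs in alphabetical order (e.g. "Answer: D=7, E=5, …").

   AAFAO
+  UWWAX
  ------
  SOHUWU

Step 1. [S] S is the leading digit of a 6-digit sum of two 5-digit numbers; the final carry is exactly 1 ⇒ S=1.
Step 2. [col 1: O + X ≡ U (mod 10)] several values work for O in column 1 (O + X ≡ U (mod 10), carry-in 0); try O=2 ⇒ O=2.
Step 3. [col 1: O + X ≡ U (mod 10)] X=5 is one option consistent with column 1 (O + X ≡ U (mod 10), carry-in 0) — take it, so X=5.
Step 4. [col 1: O + X ≡ U (mod 10)] in column 1 we have O+X≡U with carry-in 0; given O=2, X=5 and digits 1,2,5 already taken and all letters distinct, that pins U to 7. So U=7.
Step 5. [col 2: A + A ≡ W (mod 10)] A=4 is one option consistent with column 2 (A + A ≡ W (mod 10), carry-in 0) — take it ⇒ A=4.
Step 6. [col 2: A + A ≡ W (mod 10)] column 2: given A=4, carry-in 0, and digits 1,2,4,5,7 already taken and all letters distinct, A+A≡W (mod 10) forces W=8. So W=8.
Step 7. [col 3: F + W ≡ U (mod 10)] in column 3 we have F+W≡U with carry-in 0; given W=8, U=7 and digits 1,2,4,5,7,8 already taken and all letters distinct, that pins F to 9, so F=9.
Step 8. [col 4: A + W ≡ H (mod 10)] in column 4 we have A+W≡H with carry-in 1; given A=4, W=8 and digits 1,2,4,5,7,8,9 already taken and all letters distinct, that pins H to 3. So H=3.

Answer: A=4, F=9, H=3, O=2, S=1, U=7, W=8, X=5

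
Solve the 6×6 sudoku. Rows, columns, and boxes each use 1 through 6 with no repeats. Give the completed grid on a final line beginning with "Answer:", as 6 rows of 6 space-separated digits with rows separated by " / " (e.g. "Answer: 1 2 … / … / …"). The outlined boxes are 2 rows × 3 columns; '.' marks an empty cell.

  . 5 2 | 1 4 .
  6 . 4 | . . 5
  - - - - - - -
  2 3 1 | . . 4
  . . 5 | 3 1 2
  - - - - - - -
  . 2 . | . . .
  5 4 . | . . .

Step 1. [r2c5∈{2,3}] across row 2, 3 lands solely at r2c5, so r2c5=3.
Step 2. [r6c6∈{1,3,6}] row 6 places 1 nowhere but r6c6, so r6c6=1.
Step 3. [r5c6∈{3,6}] 3 has one home in col 6: r5c6. So r5c6=3.
Step 4. [r5c3∈{6}] r5c3 is down to just 6 ⇒ r5c3=6.
Step 5. [r5c5∈{5}] r5c5's peers cover all but 5. So r5c5=5.
Step 6. [r3c5∈{6}] only 6 remains possible at r3c5. So r3c5=6.
Step 7. [r2c4∈{2}] r2c4's peers cover all but 2. So r2c4=2.
Step 8. [r1c1∈{3}] only 3 remains possible at r1c1. So r1c1=3.
Step 9. [r6c4∈{6}] only 6 remains possible at r6c4. So r6c4=6.
Step 10. [r2c2∈{1}] nothing but 1 survives at r2c2 ⇒ r2c2=1.
Step 11. [r4c1∈{4}] nothing but 4 survives at r4c1 ⇒ r4c1=4.
Step 12. [r1c6∈{6}] nothing but 6 survives at r1c6. So r1c6=6.
Step 13. [r3c4∈{5}] r3c4 has the single candidate 5 ⇒ r3c4=5.
Step 14. [r4c2∈{6}] only 6 remains possible at r4c2. So r4c2=6.
Step 15. [r5c1∈{1}] only 1 remains possible at r5c1, so r5c1=1.
Step 16. [r5c4∈{4}] r5c4's peers cover all but 4. So r5c4=4.
Step 17. [r6c5∈{2}] r6c5 has the single candidate 2, so r6c5=2.
Step 18. [r6c3∈{3}] only 3 remains possible at r6c3 ⇒ r6c3=3.

Answer: 3 5 2 1 4 6 / 6 1 4 2 3 5 / 2 3 1 5 6 4 / 4 6 5 3 1 2 / 1 2 6 4 5 3 / 5 4 3 6 2 1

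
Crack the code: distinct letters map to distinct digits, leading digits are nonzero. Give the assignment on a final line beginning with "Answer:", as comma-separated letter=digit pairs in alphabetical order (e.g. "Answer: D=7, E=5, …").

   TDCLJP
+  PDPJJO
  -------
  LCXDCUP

Step 1. [col 1: P + O ≡ P (mod 10)] column 1: given nothing yet, carry-in 0, and all letters distinct, none taken yet, P+O≡P (mod 10) forces O=0, so O=0.
Step 2. [L] L is the leading digit of a 7-digit sum of two 6-digit numbers; the final carry is exactly 1. So L=1.
Step 3. [col 1: P + O ≡ P (mod 10)] P=5 is one option consistent with column 1 (P + O ≡ P (mod 10), carry-in 0) — take it. So P=5.
Step 4. [col 2: J + J ≡ U (mod 10)] no forcing yet in column 2 (carry-in 0); J=2 is free and consistent — try it. So J=2.
Step 5. [col 2: J + J ≡ U (mod 10)] column 2: given J=2, carry-in 0, and digits 0,1,2,5 already taken and all letters distinct, J+J≡U (mod 10) forces U=4, so U=4.
Step 6. [col 3: L + J ≡ C (mod 10)] from column 3 (L=1, J=2, carry-in 0, digits 0,1,2,4,5 already taken and all letters distinct): C must equal 3. So C=3.
Step 7. [col 4: C + P ≡ D (mod 10)] from column 4 (C=3, P=5, carry-in 0, digits 0,1,2,3,4,5 already taken and all letters distinct): D must equal 8, so D=8.
Step 8. [col 5: D + D ≡ X (mod 10)] in column 5 we have D+D≡X with carry-in 0; given D=8 and digits 0,1,2,3,4,5,8 already taken and all letters distinct, that pins X to 6. So X=6.
Step 9. [col 6: T + P ≡ C (mod 10)] in column 6 we have T+P≡C with carry-in 1; given P=5, C=3 and digits 0,1,2,3,4,5,6,8 already taken and all letters distinct, that pins T to 7. So T=7.

Answer: C=3, D=8, J=2, L=1, O=0, P=5, T=7, U=4, X=6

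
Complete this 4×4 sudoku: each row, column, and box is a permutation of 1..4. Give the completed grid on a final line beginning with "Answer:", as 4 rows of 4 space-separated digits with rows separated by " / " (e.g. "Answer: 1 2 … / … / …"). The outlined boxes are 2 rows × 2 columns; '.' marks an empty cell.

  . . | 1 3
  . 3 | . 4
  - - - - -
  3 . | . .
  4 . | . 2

Step 1. [r3c2∈{1,2}] r3c2 is the only open cell in row 3 admitting 2, so r3c2=2.
Step 2. [r2c1∈{1,2}] in row 2, 1 fits only at r2c1. So r2c1=1.
Step 3. [r3c4∈{1}] only 1 remains possible at r3c4. So r3c4=1.
Step 4. [r3c3∈{4}] r3c3's peers cover all but 4, so r3c3=4.
Step 5. [r1c2∈{4}] nothing but 4 survives at r1c2 ⇒ r1c2=4.
Step 6. [r4c3∈{3}] r4c3's peers cover all but 3, so r4c3=3.
Step 7. [r4c2∈{1}] r4c2's peers cover all but 1, so r4c2=1.
Step 8. [r1c1∈{2}] nothing but 2 survives at r1c1 ⇒ r1c1=2.
Step 9. [r2c3∈{2}] r2c3 is down to just 2, so r2c3=2.

Answer: 2 4 1 3 / 1 3 2 4 / 3 2 4 1 / 4 1 3 2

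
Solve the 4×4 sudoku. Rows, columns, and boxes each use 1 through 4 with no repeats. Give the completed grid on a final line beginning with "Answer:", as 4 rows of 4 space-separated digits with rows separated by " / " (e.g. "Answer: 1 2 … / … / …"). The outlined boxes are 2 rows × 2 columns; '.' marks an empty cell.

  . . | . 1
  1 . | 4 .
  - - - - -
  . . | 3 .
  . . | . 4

Step 1. [r3c4∈{2}] nothing but 2 survives at r3c4 ⇒ r3c4=2.
Step 2. [r2c2∈{2,3}] in row 2, 2 fits only at r2c2. So r2c2=2.
Step 3. [r3c2∈{1,4}] r3c2 is the only open cell in row 3 admitting 1. So r3c2=1.
Step 4. [r4c2∈{3}] only 3 remains possible at r4c2 ⇒ r4c2=3.
Step 5. [r1c2∈{4}] r1c2 has the single candidate 4. So r1c2=4.
Step 6. [r2c4∈{3}] r2c4 has the single candidate 3 ⇒ r2c4=3.
Step 7. [r3c1∈{4}] r3c1's peers cover all but 4. So r3c1=4.
Step 8. [r4c3∈{1}] r4c3 is down to just 1 ⇒ r4c3=1.
Step 9. [r4c1∈{2}] nothing but 2 survives at r4c1 ⇒ r4c1=2.
Step 10. [r1c1∈{3}] r1c1 has the single candidate 3, so r1c1=3.
Step 11. [r1c3∈{2}] nothing but 2 survives at r1c3 ⇒ r1c3=2.

Answer: 3 4 2 1 / 1 2 4 3 / 4 1 3 2 / 2 3 1 4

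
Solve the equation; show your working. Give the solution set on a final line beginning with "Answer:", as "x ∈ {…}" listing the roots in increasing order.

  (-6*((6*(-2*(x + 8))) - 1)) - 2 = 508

Step 1. [(-6*((6*(-2*(x + 8))) - 1)) - 2 = 508] the outer -2 inverts by adding 2. So sub: -6*((6*(-2*(x + 8))) - 1) = 510.
Step 2. [-6*((6*(-2*(x + 8))) - 1) = 510] -6·(inner) — divide through by -6 ⇒ div: (6*(-2*(x + 8))) - 1 = -85.
Step 3. [(6*(-2*(x + 8))) - 1 = -85] -1 is outermost — add 1 both sides. So sub: 6*(-2*(x + 8)) = -84.
Step 4. [6*(-2*(x + 8)) = -84] 6·(inner) — divide through by 6, so div: -2*(x + 8) = -14.
Step 5. [-2*(x + 8) = -14] -2 out front; divide by -2. So div: x + 8 = 7.
Step 6. [x + 8 = 7] subtract 8: x sits inside (… + 8), so sub: x = -1.

Answer: x ∈ {-1}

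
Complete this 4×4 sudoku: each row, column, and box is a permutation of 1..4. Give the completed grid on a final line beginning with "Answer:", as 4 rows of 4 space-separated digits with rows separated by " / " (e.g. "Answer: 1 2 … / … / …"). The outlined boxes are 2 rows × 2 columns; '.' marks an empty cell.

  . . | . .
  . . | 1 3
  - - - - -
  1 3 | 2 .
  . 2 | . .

Step 1. [r1c3∈{4}] only 4 remains possible at r1c3, so r1c3=4.
Step 2. [r4c1∈{4}] only 4 remains possible at r4c1. So r4c1=4.
Step 3. [r1c1∈{2,3}] r1c1 is the only open cell in row 1 admitting 3. So r1c1=3.
Step 4. [r2c1∈{2}] nothing but 2 survives at r2c1, so r2c1=2.
Step 5. [r2c2∈{4}] nothing but 4 survives at r2c2. So r2c2=4.
Step 6. [r1c4∈{2}] nothing but 2 survives at r1c4 ⇒ r1c4=2.
Step 7. [r4c3∈{3}] nothing but 3 survives at r4c3 ⇒ r4c3=3.
Step 8. [r3c4∈{4}] only 4 remains possible at r3c4, so r3c4=4.
Step 9. [r1c2∈{1}] r1c2's peers cover all but 1. So r1c2=1.
Step 10. [r4c4∈{1}] nothing but 1 survives at r4c4 ⇒ r4c4=1.

Answer: 3 1 4 2 / 2 4 1 3 / 1 3 2 4 / 4 2 3 1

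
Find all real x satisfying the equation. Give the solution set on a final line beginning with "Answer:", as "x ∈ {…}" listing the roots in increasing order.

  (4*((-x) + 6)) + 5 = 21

Step 1. [(4*((-x) + 6)) + 5 = 21] peel the +5: subtract 5 from each side. So sub: 4*((-x) + 6) = 16.
Step 2. [4*((-x) + 6) = 16] 4·(inner) — divide through by 4, so div: (-x) + 6 = 4.
Step 3. [(-x) + 6 = 4] 6 comes off first (subtract 6) ⇒ sub: -x = -2.
Step 4. [-x = -2] flip signs both sides. So neg: x = 2.

Answer: x ∈ {2}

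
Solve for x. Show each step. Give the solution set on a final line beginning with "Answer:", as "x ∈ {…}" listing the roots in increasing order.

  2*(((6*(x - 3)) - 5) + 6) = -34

Step 1. [2*(((6*(x - 3)) - 5) + 6) = -34] divide by the outer 2. So div: ((6*(x - 3)) - 5) + 6 = -17.
Step 2. [((6*(x - 3)) - 5) + 6 = -17] peel the +6: subtract 6 from each side. So sub: (6*(x - 3)) - 5 = -23.
Step 3. [(6*(x - 3)) - 5 = -23] peel the -5: add 5 from each side. So sub: 6*(x - 3) = -18.
Step 4. [6*(x - 3) = -18] LHS = 6·(…); ÷6 both sides, so div: x - 3 = -3.
Step 5. [x - 3 = -3] peel the -3: add 3 from each side, so sub: x = 0.

Answer: x ∈ {0}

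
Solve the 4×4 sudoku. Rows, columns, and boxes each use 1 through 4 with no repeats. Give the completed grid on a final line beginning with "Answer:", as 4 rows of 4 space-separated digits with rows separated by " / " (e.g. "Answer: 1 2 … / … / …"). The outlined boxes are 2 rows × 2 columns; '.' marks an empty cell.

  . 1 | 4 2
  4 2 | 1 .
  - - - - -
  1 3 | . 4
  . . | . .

Step 1. [r4c3∈{2,3}] col 3 places 3 nowhere but r4c3 ⇒ r4c3=3.
Step 2. [r4c4∈{1}] only 1 remains possible at r4c4, so r4c4=1.
Step 3. [r4c2∈{4}] r4c2 has the single candidate 4. So r4c2=4.
Step 4. [r4c1∈{2}] r4c1 is down to just 2, so r4c1=2.
Step 5. [r2c4∈{3}] only 3 remains possible at r2c4, so r2c4=3.
Step 6. [r3c3∈{2}] r3c3's peers cover all but 2, so r3c3=2.
Step 7. [r1c1∈{3}] only 3 remains possible at r1c1 ⇒ r1c1=3.

Answer: 3 1 4 2 / 4 2 1 3 / 1 3 2 4 / 2 4 3 1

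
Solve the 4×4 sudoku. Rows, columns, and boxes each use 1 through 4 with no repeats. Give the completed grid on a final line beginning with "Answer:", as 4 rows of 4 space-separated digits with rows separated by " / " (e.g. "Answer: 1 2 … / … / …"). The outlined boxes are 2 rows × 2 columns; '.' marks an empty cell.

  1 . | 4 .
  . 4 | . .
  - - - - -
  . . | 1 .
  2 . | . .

Step 1. [r3c4∈{2,3,4}] row 3 places 2 nowhere but r3c4 ⇒ r3c4=2.
Step 2. [r2c1∈{3}] r2c1's peers cover all but 3. So r2c1=3.
Step 3. [r4c3∈{3}] r4c3 is down to just 3 ⇒ r4c3=3.
Step 4. [r4c2∈{1}] r4c2 is down to just 1, so r4c2=1.
Step 5. [r3c1∈{4}] nothing but 4 survives at r3c1 ⇒ r3c1=4.
Step 6. [r2c3∈{2}] only 2 remains possible at r2c3. So r2c3=2.
Step 7. [r4c4∈{4}] r4c4 is down to just 4. So r4c4=4.
Step 8. [r3c2∈{3}] nothing but 3 survives at r3c2, so r3c2=3.
Step 9. [r1c4∈{3}] r1c4's peers cover all but 3. So r1c4=3.
Step 10. [r2c4∈{1}] r2c4 has the single candidate 1. So r2c4=1.
Step 11. [r1c2∈{2}] only 2 remains possible at r1c2 ⇒ r1c2=2.

Answer: 1 2 4 3 / 3 4 2 1 / 4 3 1 2 / 2 1 3 4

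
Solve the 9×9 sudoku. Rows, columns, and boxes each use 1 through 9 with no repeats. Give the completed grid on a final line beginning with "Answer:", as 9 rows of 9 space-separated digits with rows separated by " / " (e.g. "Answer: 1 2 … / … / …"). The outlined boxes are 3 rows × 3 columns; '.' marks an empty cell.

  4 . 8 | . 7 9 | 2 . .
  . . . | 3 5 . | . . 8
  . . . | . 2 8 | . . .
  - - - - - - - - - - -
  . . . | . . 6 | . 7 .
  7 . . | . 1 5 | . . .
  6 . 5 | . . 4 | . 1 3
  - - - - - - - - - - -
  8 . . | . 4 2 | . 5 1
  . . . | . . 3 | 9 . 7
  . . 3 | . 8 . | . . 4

Step 1. [r5c2∈{2,3,4,8,9}] across row 5, 3 lands solely at r5c2 ⇒ r5c2=3.
Step 2. [r9c7∈{6}] r9c7's peers cover all but 6. So r9c7=6.
Step 3. [r2c6∈{1}] r2c6 is down to just 1. So r2c6=1.
Step 4. [r1c2∈{1,5,6}] row 1 places 1 nowhere but r1c2, so r1c2=1.
Step 5. [r6c7∈{8}] r6c7 is down to just 8. So r6c7=8.
Step 6. [r6c5∈{9}] r6c5 is down to just 9 ⇒ r6c5=9.
Step 7. [r6c2∈{2}] r6c2 has the single candidate 2. So r6c2=2.
Step 8. [r5c7∈{4}] only 4 remains possible at r5c7 ⇒ r5c7=4.
Step 9. [r5c3∈{9}] r5c3 has the single candidate 9. So r5c3=9.
Step 10. [r1c4∈{6}] r1c4 has the single candidate 6. So r1c4=6.
Step 11. [r3c1∈{3,5,9}] across col 1, 3 lands solely at r3c1, so r3c1=3.
Step 12. [r3c2∈{5,6,7,9}] r3c2 is the only open cell in box 1 admitting 5. So r3c2=5.
Step 13. [r4c1∈{1}] only 1 remains possible at r4c1 ⇒ r4c1=1.
Step 14. [r9c4∈{1,5,7,9}] r9c4 is the only open cell in row 9 admitting 1 ⇒ r9c4=1.
Step 15. [r8c3∈{1,2,4,6}] in row 8, 1 fits only at r8c3, so r8c3=1.
Step 16. [r4c9∈{2,5,9}] row 4 places 9 nowhere but r4c9 ⇒ r4c9=9.
Step 17. [r3c9∈{6}] r3c9 is down to just 6, so r3c9=6.
Step 18. [r3c3∈{7}] r3c3 has the single candidate 7, so r3c3=7.
Step 19. [r7c3∈{6}] r7c3's peers cover all but 6 ⇒ r7c3=6.
Step 20. [r9c8∈{2}] r9c8 has the single candidate 2, so r9c8=2.
Step 21. [r2c8∈{4,9}] r2c8 is the only open cell in row 2 admitting 4, so r2c8=4.
Step 22. [r5c4∈{2,8}] in row 5, 8 fits only at r5c4, so r5c4=8.
Step 23. [r9c6∈{7}] r9c6 is down to just 7 ⇒ r9c6=7.
Step 24. [r9c2∈{9}] only 9 remains possible at r9c2 ⇒ r9c2=9.
Step 25. [r8c1∈{2,5}] across row 8, 2 lands solely at r8c1, so r8c1=2.
Step 26. [r4c3∈{4}] nothing but 4 survives at r4c3, so r4c3=4.
Step 27. [r2c1∈{9}] only 9 remains possible at r2c1. So r2c1=9.
Step 28. [r2c2∈{6}] r2c2 has the single candidate 6 ⇒ r2c2=6.
Step 29. [r2c3∈{2}] r2c3 is down to just 2 ⇒ r2c3=2.
Step 30. [r5c9∈{2}] nothing but 2 survives at r5c9 ⇒ r5c9=2.
Step 31. [r6c4∈{7}] only 7 remains possible at r6c4. So r6c4=7.
Step 32. [r9c1∈{5}] r9c1 has the single candidate 5 ⇒ r9c1=5.
Step 33. [r4c7∈{5}] r4c7's peers cover all but 5. So r4c7=5.
Step 34. [r1c9∈{5}] r1c9 is down to just 5. So r1c9=5.
Step 35. [r7c4∈{9}] only 9 remains possible at r7c4. So r7c4=9.
Step 36. [r2c7∈{7}] only 7 remains possible at r2c7. So r2c7=7.
Step 37. [r3c7∈{1}] r3c7 is down to just 1, so r3c7=1.
Step 38. [r5c8∈{6}] r5c8's peers cover all but 6. So r5c8=6.
Step 39. [r8c4∈{5}] only 5 remains possible at r8c4 ⇒ r8c4=5.
Step 40. [r7c7∈{3}] r7c7 has the single candidate 3 ⇒ r7c7=3.
Step 41. [r7c2∈{7}] only 7 remains possible at r7c2. So r7c2=7.
Step 42. [r8c8∈{8}] r8c8 has the single candidate 8 ⇒ r8c8=8.
Step 43. [r1c8∈{3}] r1c8's peers cover all but 3 ⇒ r1c8=3.
Step 44. [r3c8∈{9}] r3c8's peers cover all but 9. So r3c8=9.
Step 45. [r8c2∈{4}] r8c2 is down to just 4 ⇒ r8c2=4.
Step 46. [r8c5∈{6}] only 6 remains possible at r8c5, so r8c5=6.
Step 47. [r3c4∈{4}] r3c4 has the single candidate 4 ⇒ r3c4=4.
Step 48. [r4c2∈{8}] r4c2's peers cover all but 8, so r4c2=8.
Step 49. [r4c5∈{3}] r4c5 is down to just 3. So r4c5=3.
Step 50. [r4c4∈{2}] only 2 remains possible at r4c4. So r4c4=2.

Answer: 4 1 8 6 7 9 2 3 5 / 9 6 2 3 5 1 7 4 8 / 3 5 7 4 2 8 1 9 6 / 1 8 4 2 3 6 5 7 9 / 7 3 9 8 1 5 4 6 2 / 6 2 5 7 9 4 8 1 3 / 8 7 6 9 4 2 3 5 1 / 2 4 1 5 6 3 9 8 7 / 5 9 3 1 8 7 6 2 4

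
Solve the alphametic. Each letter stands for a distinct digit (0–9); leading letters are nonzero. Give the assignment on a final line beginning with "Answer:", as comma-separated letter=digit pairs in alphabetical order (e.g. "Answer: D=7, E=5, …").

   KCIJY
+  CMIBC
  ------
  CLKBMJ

Step 1. [col 1: Y + C ≡ J (mod 10)] column 1 (Y + C ≡ J (mod 10), carry-in 0) doesn't pin Y yet; pick Y=4 and continue, so Y=4.
Step 2. [col 1: Y + C ≡ J (mod 10)] J=5 is one option consistent with column 1 (Y + C ≡ J (mod 10), carry-in 0) — take it ⇒ J=5.
Step 3. [col 1: Y + C ≡ J (mod 10)] in column 1 we have Y+C≡J with carry-in 0; given Y=4, J=5 and digits 4,5 already taken and all letters distinct, that pins C to 1 ⇒ C=1.
Step 4. [col 2: J + B ≡ M (mod 10)] column 2 (J + B ≡ M (mod 10), carry-in 0) doesn't pin M yet; pick M=7 and continue, so M=7.
Step 5. [col 2: J + B ≡ M (mod 10)] from column 2 (J=5, M=7, carry-in 0, digits 1,4,5,7 already taken and all letters distinct): B must equal 2 ⇒ B=2.
Step 6. [col 3: I + I ≡ B (mod 10)] from column 3 (B=2, carry-in 0, digits 1,2,4,5,7 already taken and all letters distinct): I must equal 6. So I=6.
Step 7. [col 4: C + M ≡ K (mod 10)] in column 4 we have C+M≡K with carry-in 1; given C=1, M=7 and digits 1,2,4,5,6,7 already taken and all letters distinct, that pins K to 9, so K=9.
Step 8. [col 5: K + C ≡ L (mod 10)] in column 5 we have K+C≡L with carry-in 0; given K=9, C=1 and digits 1,2,4,5,6,7,9 already taken and all letters distinct, that pins L to 0 ⇒ L=0.

Answer: B=2, C=1, I=6, J=5, K=9, L=0, M=7, Y=4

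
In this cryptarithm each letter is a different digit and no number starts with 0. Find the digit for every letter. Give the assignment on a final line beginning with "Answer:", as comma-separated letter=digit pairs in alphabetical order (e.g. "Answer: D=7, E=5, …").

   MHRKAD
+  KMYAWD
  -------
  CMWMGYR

Step 1. [col 1: D + D ≡ R (mod 10)] column 1 (D + D ≡ R (mod 10), carry-in 0) doesn't pin R yet; pick R=6 and continue, so R=6.
Step 2. [C] adding two 6-digit numbers gives at most 6+1 digits, and here it does — C is that final carry and must be 1, so C=1.
Step 3. [col 1: D + D ≡ R (mod 10)] D=8 is one option consistent with column 1 (D + D ≡ R (mod 10), carry-in 0) — take it, so D=8.
Step 4. [col 2: A + W ≡ Y (mod 10)] several values work for W in column 2 (A + W ≡ Y (mod 10), carry-in 1); try W=0. So W=0.
Step 5. [col 2: A + W ≡ Y (mod 10)] A=4 is one option consistent with column 2 (A + W ≡ Y (mod 10), carry-in 1) — take it ⇒ A=4.
Step 6. [col 2: A + W ≡ Y (mod 10)] column 2 reads A+W+carry(1)=Y with A=4, W=0; with digits 0,1,4,6,8 already taken and all letters distinct, the only value for Y is 5 ⇒ Y=5.
Step 7. [col 3: K + A ≡ G (mod 10)] K=9 is one option consistent with column 3 (K + A ≡ G (mod 10), carry-in 0) — take it ⇒ K=9.
Step 8. [col 3: K + A ≡ G (mod 10)] column 3 reads K+A+carry(0)=G with K=9, A=4; with digits 0,1,4,5,6,8,9 already taken and all letters distinct, the only value for G is 3, so G=3.
Step 9. [col 4: R + Y ≡ M (mod 10)] in column 4 we have R+Y≡M with carry-in 1; given R=6, Y=5 and digits 0,1,3,4,5,6,8,9 already taken and all letters distinct, that pins M to 2 ⇒ M=2.
Step 10. [col 5: H + M ≡ W (mod 10)] column 5: given M=2, W=0, carry-in 1, and digits 0,1,2,3,4,5,6,8,9 already taken and all letters distinct, H+M≡W (mod 10) forces H=7. So H=7.

Answer: A=4, C=1, D=8, G=3, H=7, K=9, M=2, R=6, W=0, Y=5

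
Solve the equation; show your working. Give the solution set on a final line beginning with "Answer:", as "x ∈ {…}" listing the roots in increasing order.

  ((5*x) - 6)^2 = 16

Step 1. [((5*x) - 6)^2 = 16] √ both sides: 16 ≥ 0 gives two branches. So sqrt: (5*x) - 6 = 4 or -4.
Step 2. [(5*x) - 6 = 4 or -4] 6 comes off first (add 6) ⇒ sub: 5*x = 10 or 2.
Step 3. [5*x = 10 or 2] leading coefficient 5: divide by 5. So div: x = 2 or 2/5.

Answer: x ∈ {2/5, 2}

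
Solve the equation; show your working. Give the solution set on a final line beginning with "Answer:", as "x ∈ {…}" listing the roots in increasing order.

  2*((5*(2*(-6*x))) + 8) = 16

Step 1. [2*((5*(2*(-6*x))) + 8) = 16] leading coefficient 2: divide by 2, so div: (5*(2*(-6*x))) + 8 = 8.
Step 2. [(5*(2*(-6*x))) + 8 = 8] +8 is outermost — subtract 8 both sides, so sub: 5*(2*(-6*x)) = 0.
Step 3. [5*(2*(-6*x)) = 0] 5 out front; divide by 5, so div: 2*(-6*x) = 0.
Step 4. [2*(-6*x) = 0] 2·(inner) — divide through by 2. So div: -6*x = 0.
Step 5. [-6*x = 0] divide by the outer -6. So div: x = 0.

Answer: x ∈ {0}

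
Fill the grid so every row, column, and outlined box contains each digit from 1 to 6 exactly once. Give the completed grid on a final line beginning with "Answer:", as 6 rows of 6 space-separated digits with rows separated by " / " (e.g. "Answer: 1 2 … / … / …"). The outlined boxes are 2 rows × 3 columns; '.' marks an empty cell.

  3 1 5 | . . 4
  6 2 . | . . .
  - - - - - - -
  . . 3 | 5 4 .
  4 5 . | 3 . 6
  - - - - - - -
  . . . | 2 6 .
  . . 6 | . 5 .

Step 1. [r4c3∈{1,2}] 2 has one home in col 3: r4c3, so r4c3=2.
Step 2. [r5c3∈{1,4}] across col 3, 1 lands solely at r5c3. So r5c3=1.
Step 3. [r5c6∈{3}] only 3 remains possible at r5c6. So r5c6=3.
Step 4. [r2c4∈{1}] r2c4 has the single candidate 1. So r2c4=1.
Step 5. [r3c1∈{1}] r3c1 is down to just 1 ⇒ r3c1=1.
Step 6. [r6c4∈{4}] nothing but 4 survives at r6c4, so r6c4=4.
Step 7. [r6c1∈{2}] r6c1's peers cover all but 2, so r6c1=2.
Step 8. [r4c5∈{1}] only 1 remains possible at r4c5, so r4c5=1.
Step 9. [r1c4∈{6}] nothing but 6 survives at r1c4, so r1c4=6.
Step 10. [r2c3∈{4}] only 4 remains possible at r2c3 ⇒ r2c3=4.
Step 11. [r3c6∈{2}] only 2 remains possible at r3c6, so r3c6=2.
Step 12. [r2c5∈{3}] only 3 remains possible at r2c5, so r2c5=3.
Step 13. [r6c6∈{1}] r6c6 has the single candidate 1, so r6c6=1.
Step 14. [r2c6∈{5}] r2c6's peers cover all but 5. So r2c6=5.
Step 15. [r6c2∈{3}] r6c2 is down to just 3, so r6c2=3.
Step 16. [r3c2∈{6}] r3c2 is down to just 6 ⇒ r3c2=6.
Step 17. [r5c1∈{5}] r5c1's peers cover all but 5 ⇒ r5c1=5.
Step 18. [r5c2∈{4}] only 4 remains possible at r5c2, so r5c2=4.
Step 19. [r1c5∈{2}] nothing but 2 survives at r1c5, so r1c5=2.

Answer: 3 1 5 6 2 4 / 6 2 4 1 3 5 / 1 6 3 5 4 2 / 4 5 2 3 1 6 / 5 4 1 2 6 3 / 2 3 6 4 5 1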